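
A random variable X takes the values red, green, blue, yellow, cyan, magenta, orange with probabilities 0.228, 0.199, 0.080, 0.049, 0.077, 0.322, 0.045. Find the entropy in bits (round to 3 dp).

2.467 bits

H = −Σ pᵢ log₂ pᵢ.
−0.228·log₂(0.228) = 0.4863
−0.199·log₂(0.199) = 0.4635
−0.080·log₂(0.080) = 0.2915
−0.049·log₂(0.049) = 0.2132
−0.077·log₂(0.077) = 0.2848
−0.322·log₂(0.322) = 0.5264
−0.045·log₂(0.045) = 0.2013
Sum ≈ 2.4671 → 2.467 bits.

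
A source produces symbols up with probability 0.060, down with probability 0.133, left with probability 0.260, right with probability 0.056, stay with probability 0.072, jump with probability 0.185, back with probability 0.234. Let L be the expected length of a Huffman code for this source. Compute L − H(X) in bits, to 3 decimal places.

0.039 bits

Entropy H = −Σ p log₂ p ≈ 2.5828 bits.
Huffman merges: 7/125+3/50→29/250; 9/125+29/250→47/250; 133/1000+37/200→159/500; 47/250+117/500→211/500; 13/50+159/500→289/500; 211/500+289/500→1. L = 1311/500 ≈ 2.6220.
L − H = 2.6220 − 2.5828 = 0.039 bits.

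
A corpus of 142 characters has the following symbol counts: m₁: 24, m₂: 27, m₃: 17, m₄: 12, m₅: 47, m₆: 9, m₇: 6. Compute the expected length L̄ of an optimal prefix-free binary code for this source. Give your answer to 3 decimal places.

2.585 bits/symbol

Probabilities are the counts divided by 142.
Repeatedly combine the two least-probable nodes; the expected code length is the sum of the merged weights.
merge 3/71 + 9/142 → 15/142
merge 6/71 + 15/142 → 27/142
merge 17/142 + 12/71 → 41/142
merge 27/142 + 27/142 → 27/71
merge 41/142 + 47/142 → 44/71
merge 27/71 + 44/71 → 1
L = 15/142 + 27/142 + 41/142 + 27/71 + 44/71 + 1 = 367/142 ≈ 2.585 bits/symbol.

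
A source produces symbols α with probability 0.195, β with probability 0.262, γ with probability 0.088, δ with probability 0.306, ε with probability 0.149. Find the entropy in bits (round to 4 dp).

H = −Σ pᵢ log₂ pᵢ.
−0.195·log₂(0.195) = 0.4599
−0.262·log₂(0.262) = 0.5063
−0.088·log₂(0.088) = 0.3086
−0.306·log₂(0.306) = 0.5228
−0.149·log₂(0.149) = 0.4092
Sum ≈ 2.2068 → 2.2068 bits.

2.2068 bits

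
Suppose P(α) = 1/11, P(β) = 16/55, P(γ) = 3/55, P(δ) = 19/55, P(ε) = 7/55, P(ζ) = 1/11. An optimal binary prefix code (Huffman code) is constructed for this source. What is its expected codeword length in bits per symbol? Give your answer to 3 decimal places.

2.364 bits/symbol

Repeatedly combine the two least-probable nodes; the expected code length is the sum of the merged weights.
merge 3/55 + 1/11 → 8/55
merge 1/11 + 7/55 → 12/55
merge 8/55 + 12/55 → 4/11
merge 16/55 + 19/55 → 7/11
merge 4/11 + 7/11 → 1
L = 8/55 + 12/55 + 4/11 + 7/11 + 1 = 26/11 ≈ 2.364 bits/symbol.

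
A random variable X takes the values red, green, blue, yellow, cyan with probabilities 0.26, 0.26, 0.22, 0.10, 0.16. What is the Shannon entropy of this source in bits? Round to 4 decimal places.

2.2464 bits

H = −Σ pᵢ log₂ pᵢ.
−0.26·log₂(0.26) = 0.5053
−0.26·log₂(0.26) = 0.5053
−0.22·log₂(0.22) = 0.4806
−0.10·log₂(0.10) = 0.3322
−0.16·log₂(0.16) = 0.4230
Sum ≈ 2.2464 → 2.2464 bits.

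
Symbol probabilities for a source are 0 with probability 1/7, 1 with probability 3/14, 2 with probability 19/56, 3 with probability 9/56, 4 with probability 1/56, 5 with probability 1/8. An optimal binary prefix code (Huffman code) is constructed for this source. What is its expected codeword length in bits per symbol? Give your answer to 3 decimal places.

Repeatedly combine the two least-probable nodes; the expected code length is the sum of the merged weights.
merge 1/56 + 1/8 → 1/7
merge 1/7 + 1/7 → 2/7
merge 9/56 + 3/14 → 3/8
merge 2/7 + 19/56 → 5/8
merge 3/8 + 5/8 → 1
L = 1/7 + 2/7 + 3/8 + 5/8 + 1 = 17/7 ≈ 2.429 bits/symbol.

2.429 bits/symbol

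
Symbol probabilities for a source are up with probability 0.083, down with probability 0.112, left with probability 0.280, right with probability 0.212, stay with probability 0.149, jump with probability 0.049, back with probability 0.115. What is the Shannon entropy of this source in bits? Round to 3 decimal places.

2.622 bits

H = −Σ pᵢ log₂ pᵢ.
−0.083·log₂(0.083) = 0.2980
−0.112·log₂(0.112) = 0.3537
−0.280·log₂(0.280) = 0.5142
−0.212·log₂(0.212) = 0.4744
−0.149·log₂(0.149) = 0.4092
−0.049·log₂(0.049) = 0.2132
−0.115·log₂(0.115) = 0.3588
Sum ≈ 2.6217 → 2.622 bits.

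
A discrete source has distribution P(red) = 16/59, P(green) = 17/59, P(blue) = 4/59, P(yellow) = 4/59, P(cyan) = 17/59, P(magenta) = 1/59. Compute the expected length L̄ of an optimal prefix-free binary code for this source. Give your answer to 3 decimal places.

Repeatedly combine the two least-probable nodes; the expected code length is the sum of the merged weights.
merge 1/59 + 4/59 → 5/59
merge 4/59 + 5/59 → 9/59
merge 9/59 + 16/59 → 25/59
merge 17/59 + 17/59 → 34/59
merge 25/59 + 34/59 → 1
L = 5/59 + 9/59 + 25/59 + 34/59 + 1 = 132/59 ≈ 2.237 bits/symbol.

2.237 bits/symbol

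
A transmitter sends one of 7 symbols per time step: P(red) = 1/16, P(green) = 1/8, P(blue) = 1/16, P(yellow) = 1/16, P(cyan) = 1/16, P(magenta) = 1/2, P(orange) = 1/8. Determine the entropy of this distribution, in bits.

2.25 bits

Each probability is a power of 1/2, so log₂(1/p) is an integer.
H = Σ p·log₂(1/p) = 1/16·4 + 1/8·3 + 1/16·4 + 1/16·4 + 1/16·4 + 1/2·1 + 1/8·3 = 2.25 bits.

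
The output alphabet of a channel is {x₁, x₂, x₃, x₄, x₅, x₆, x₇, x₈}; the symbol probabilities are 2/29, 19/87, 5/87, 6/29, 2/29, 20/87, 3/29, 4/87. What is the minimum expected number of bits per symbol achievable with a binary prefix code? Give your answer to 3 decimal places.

2.793 bits/symbol

Repeatedly combine the two least-probable nodes; the expected code length is the sum of the merged weights.
merge 4/87 + 5/87 → 3/29
merge 2/29 + 2/29 → 4/29
merge 3/29 + 3/29 → 6/29
merge 4/29 + 6/29 → 10/29
merge 6/29 + 19/87 → 37/87
merge 20/87 + 10/29 → 50/87
merge 37/87 + 50/87 → 1
L = 3/29 + 4/29 + 6/29 + 10/29 + 37/87 + 50/87 + 1 = 81/29 ≈ 2.793 bits/symbol.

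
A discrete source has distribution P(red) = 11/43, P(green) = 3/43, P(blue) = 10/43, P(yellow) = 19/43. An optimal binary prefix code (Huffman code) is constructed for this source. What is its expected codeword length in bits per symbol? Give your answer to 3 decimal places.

Repeatedly combine the two least-probable nodes; the expected code length is the sum of the merged weights.
merge 3/43 + 10/43 → 13/43
merge 11/43 + 13/43 → 24/43
merge 19/43 + 24/43 → 1
L = 13/43 + 24/43 + 1 = 80/43 ≈ 1.860 bits/symbol.

1.860 bits/symbol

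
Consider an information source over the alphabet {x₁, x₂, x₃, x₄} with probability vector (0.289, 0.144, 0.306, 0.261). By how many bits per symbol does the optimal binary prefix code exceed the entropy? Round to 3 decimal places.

0.051 bits

Entropy H = −Σ p log₂ p ≈ 1.9487 bits.
Huffman merges: 18/125+261/1000→81/200; 289/1000+153/500→119/200; 81/200+119/200→1. L = 2 ≈ 2.0000.
L − H = 2.0000 − 1.9487 = 0.051 bits.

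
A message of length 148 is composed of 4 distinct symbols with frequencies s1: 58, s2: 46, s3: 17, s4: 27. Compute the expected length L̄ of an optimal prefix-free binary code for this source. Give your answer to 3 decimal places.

Probabilities are the counts divided by 148.
Repeatedly combine the two least-probable nodes; the expected code length is the sum of the merged weights.
merge 17/148 + 27/148 → 11/37
merge 11/37 + 23/74 → 45/74
merge 29/74 + 45/74 → 1
L = 11/37 + 45/74 + 1 = 141/74 ≈ 1.905 bits/symbol.

1.905 bits/symbol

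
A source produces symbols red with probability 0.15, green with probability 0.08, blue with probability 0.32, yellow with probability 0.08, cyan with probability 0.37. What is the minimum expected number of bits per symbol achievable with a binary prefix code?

2.1 bits/symbol

Repeatedly combine the two least-probable nodes; the expected code length is the sum of the merged weights.
merge 2/25 + 2/25 → 4/25
merge 3/20 + 4/25 → 31/100
merge 31/100 + 8/25 → 63/100
merge 37/100 + 63/100 → 1
L = 4/25 + 31/100 + 63/100 + 1 = 21/10 = 2.1 bits/symbol.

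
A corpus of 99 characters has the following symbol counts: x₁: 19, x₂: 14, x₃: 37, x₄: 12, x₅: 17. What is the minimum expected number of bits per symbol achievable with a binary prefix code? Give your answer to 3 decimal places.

2.253 bits/symbol

Probabilities are the counts divided by 99.
Repeatedly combine the two least-probable nodes; the expected code length is the sum of the merged weights.
merge 4/33 + 14/99 → 26/99
merge 17/99 + 19/99 → 4/11
merge 26/99 + 4/11 → 62/99
merge 37/99 + 62/99 → 1
L = 26/99 + 4/11 + 62/99 + 1 = 223/99 ≈ 2.253 bits/symbol.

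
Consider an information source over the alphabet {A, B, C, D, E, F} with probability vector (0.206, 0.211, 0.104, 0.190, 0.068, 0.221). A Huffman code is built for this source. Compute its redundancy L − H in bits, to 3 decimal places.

Entropy H = −Σ p log₂ p ≈ 2.4830 bits.
Huffman merges: 17/250+13/125→43/250; 43/250+19/100→181/500; 103/500+211/1000→417/1000; 221/1000+181/500→583/1000; 417/1000+583/1000→1. L = 1267/500 ≈ 2.5340.
L − H = 2.5340 − 2.4830 = 0.051 bits.

0.051 bits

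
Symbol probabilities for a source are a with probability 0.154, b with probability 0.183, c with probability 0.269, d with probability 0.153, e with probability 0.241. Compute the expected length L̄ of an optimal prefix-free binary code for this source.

2.307 bits/symbol

Repeatedly combine the two least-probable nodes; the expected code length is the sum of the merged weights.
merge 153/1000 + 77/500 → 307/1000
merge 183/1000 + 241/1000 → 53/125
merge 269/1000 + 307/1000 → 72/125
merge 53/125 + 72/125 → 1
L = 307/1000 + 53/125 + 72/125 + 1 = 2307/1000 = 2.307 bits/symbol.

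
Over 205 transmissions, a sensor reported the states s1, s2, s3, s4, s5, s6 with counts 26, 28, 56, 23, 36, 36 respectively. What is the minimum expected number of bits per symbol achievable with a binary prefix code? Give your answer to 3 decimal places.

Probabilities are the counts divided by 205.
Repeatedly combine the two least-probable nodes; the expected code length is the sum of the merged weights.
merge 23/205 + 26/205 → 49/205
merge 28/205 + 36/205 → 64/205
merge 36/205 + 49/205 → 17/41
merge 56/205 + 64/205 → 24/41
merge 17/41 + 24/41 → 1
L = 49/205 + 64/205 + 17/41 + 24/41 + 1 = 523/205 ≈ 2.551 bits/symbol.

2.551 bits/symbol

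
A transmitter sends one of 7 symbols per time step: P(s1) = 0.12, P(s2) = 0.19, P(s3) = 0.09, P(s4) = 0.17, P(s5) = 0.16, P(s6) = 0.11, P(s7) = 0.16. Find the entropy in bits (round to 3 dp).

H = −Σ pᵢ log₂ pᵢ.
−0.12·log₂(0.12) = 0.3671
−0.19·log₂(0.19) = 0.4552
−0.09·log₂(0.09) = 0.3127
−0.17·log₂(0.17) = 0.4346
−0.16·log₂(0.16) = 0.4230
−0.11·log₂(0.11) = 0.3503
−0.16·log₂(0.16) = 0.4230
Sum ≈ 2.7659 → 2.766 bits.

2.766 bits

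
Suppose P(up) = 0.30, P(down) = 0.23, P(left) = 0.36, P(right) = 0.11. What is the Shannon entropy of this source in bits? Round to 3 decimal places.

1.890 bits

H = −Σ pᵢ log₂ pᵢ.
−0.30·log₂(0.30) = 0.5211
−0.23·log₂(0.23) = 0.4877
−0.36·log₂(0.36) = 0.5306
−0.11·log₂(0.11) = 0.3503
Sum ≈ 1.8897 → 1.890 bits.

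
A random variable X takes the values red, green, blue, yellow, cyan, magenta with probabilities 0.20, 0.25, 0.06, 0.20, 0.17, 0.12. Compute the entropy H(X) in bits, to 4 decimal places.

H = −Σ pᵢ log₂ pᵢ.
−0.20·log₂(0.20) = 0.4644
−0.25·log₂(0.25) = 0.5000
−0.06·log₂(0.06) = 0.2435
−0.20·log₂(0.20) = 0.4644
−0.17·log₂(0.17) = 0.4346
−0.12·log₂(0.12) = 0.3671
Sum ≈ 2.4740 → 2.4740 bits.

2.4740 bits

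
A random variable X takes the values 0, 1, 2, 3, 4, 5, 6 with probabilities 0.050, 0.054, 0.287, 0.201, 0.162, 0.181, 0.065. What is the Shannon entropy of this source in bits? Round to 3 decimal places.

2.554 bits

H = −Σ pᵢ log₂ pᵢ.
−0.050·log₂(0.050) = 0.2161
−0.054·log₂(0.054) = 0.2274
−0.287·log₂(0.287) = 0.5169
−0.201·log₂(0.201) = 0.4653
−0.162·log₂(0.162) = 0.4254
−0.181·log₂(0.181) = 0.4463
−0.065·log₂(0.065) = 0.2563
Sum ≈ 2.5537 → 2.554 bits.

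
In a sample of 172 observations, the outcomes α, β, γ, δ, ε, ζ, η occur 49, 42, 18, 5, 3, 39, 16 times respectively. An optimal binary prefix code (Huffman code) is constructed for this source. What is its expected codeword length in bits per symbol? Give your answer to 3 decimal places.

2.430 bits/symbol

Probabilities are the counts divided by 172.
Repeatedly combine the two least-probable nodes; the expected code length is the sum of the merged weights.
merge 3/172 + 5/172 → 2/43
merge 2/43 + 4/43 → 6/43
merge 9/86 + 6/43 → 21/86
merge 39/172 + 21/86 → 81/172
merge 21/86 + 49/172 → 91/172
merge 81/172 + 91/172 → 1
L = 2/43 + 6/43 + 21/86 + 81/172 + 91/172 + 1 = 209/86 ≈ 2.430 bits/symbol.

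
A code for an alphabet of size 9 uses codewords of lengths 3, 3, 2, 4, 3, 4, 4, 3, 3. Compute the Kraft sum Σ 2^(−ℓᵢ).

With common denominator 2^4 = 16: Σ 2^(−ℓᵢ) = 2/16 + 2/16 + 4/16 + 1/16 + 2/16 + 1/16 + 1/16 + 2/16 + 2/16 = 17/16 = 1.0625.

1.0625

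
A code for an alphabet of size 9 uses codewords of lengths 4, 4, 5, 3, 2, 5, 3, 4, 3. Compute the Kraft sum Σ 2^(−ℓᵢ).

With common denominator 2^5 = 32: Σ 2^(−ℓᵢ) = 2/32 + 2/32 + 1/32 + 4/32 + 8/32 + 1/32 + 4/32 + 2/32 + 4/32 = 28/32 = 0.875.

0.875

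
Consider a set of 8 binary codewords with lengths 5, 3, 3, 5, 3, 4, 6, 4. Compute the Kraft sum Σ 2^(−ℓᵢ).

With common denominator 2^6 = 64: Σ 2^(−ℓᵢ) = 2/64 + 8/64 + 8/64 + 2/64 + 8/64 + 4/64 + 1/64 + 4/64 = 37/64 = 0.578125.

0.578125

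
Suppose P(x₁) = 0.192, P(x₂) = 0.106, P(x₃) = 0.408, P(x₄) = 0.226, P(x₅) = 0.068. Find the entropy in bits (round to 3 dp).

H = −Σ pᵢ log₂ pᵢ.
−0.192·log₂(0.192) = 0.4571
−0.106·log₂(0.106) = 0.3432
−0.408·log₂(0.408) = 0.5277
−0.226·log₂(0.226) = 0.4849
−0.068·log₂(0.068) = 0.2637
Sum ≈ 2.0767 → 2.077 bits.

2.077 bits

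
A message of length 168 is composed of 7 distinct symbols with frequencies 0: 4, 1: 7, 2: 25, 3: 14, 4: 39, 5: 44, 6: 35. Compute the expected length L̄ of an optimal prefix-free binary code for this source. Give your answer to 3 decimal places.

Probabilities are the counts divided by 168.
Repeatedly combine the two least-probable nodes; the expected code length is the sum of the merged weights.
merge 1/42 + 1/24 → 11/168
merge 11/168 + 1/12 → 25/168
merge 25/168 + 25/168 → 25/84
merge 5/24 + 13/56 → 37/84
merge 11/42 + 25/84 → 47/84
merge 37/84 + 47/84 → 1
L = 11/168 + 25/168 + 25/84 + 37/84 + 47/84 + 1 = 211/84 ≈ 2.512 bits/symbol.

2.512 bits/symbol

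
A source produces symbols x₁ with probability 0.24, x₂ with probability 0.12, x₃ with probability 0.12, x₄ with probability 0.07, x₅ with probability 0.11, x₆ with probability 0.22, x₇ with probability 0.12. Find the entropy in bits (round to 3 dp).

H = −Σ pᵢ log₂ pᵢ.
−0.24·log₂(0.24) = 0.4941
−0.12·log₂(0.12) = 0.3671
−0.12·log₂(0.12) = 0.3671
−0.07·log₂(0.07) = 0.2686
−0.11·log₂(0.11) = 0.3503
−0.22·log₂(0.22) = 0.4806
−0.12·log₂(0.12) = 0.3671
Sum ≈ 2.6948 → 2.695 bits.

2.695 bits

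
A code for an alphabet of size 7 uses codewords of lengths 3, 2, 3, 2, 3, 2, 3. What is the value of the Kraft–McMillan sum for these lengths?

With common denominator 2^3 = 8: Σ 2^(−ℓᵢ) = 1/8 + 2/8 + 1/8 + 2/8 + 1/8 + 2/8 + 1/8 = 10/8 = 1.25.

1.25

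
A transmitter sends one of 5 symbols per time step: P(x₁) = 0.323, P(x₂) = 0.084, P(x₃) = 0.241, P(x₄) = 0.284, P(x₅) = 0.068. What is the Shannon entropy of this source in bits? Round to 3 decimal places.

2.101 bits

H = −Σ pᵢ log₂ pᵢ.
−0.323·log₂(0.323) = 0.5266
−0.084·log₂(0.084) = 0.3002
−0.241·log₂(0.241) = 0.4947
−0.284·log₂(0.284) = 0.5158
−0.068·log₂(0.068) = 0.2637
Sum ≈ 2.1010 → 2.101 bits.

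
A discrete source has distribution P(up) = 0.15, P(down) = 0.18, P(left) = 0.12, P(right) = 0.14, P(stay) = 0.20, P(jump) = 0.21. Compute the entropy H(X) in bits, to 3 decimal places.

H = −Σ pᵢ log₂ pᵢ.
−0.15·log₂(0.15) = 0.4105
−0.18·log₂(0.18) = 0.4453
−0.12·log₂(0.12) = 0.3671
−0.14·log₂(0.14) = 0.3971
−0.20·log₂(0.20) = 0.4644
−0.21·log₂(0.21) = 0.4728
Sum ≈ 2.5572 → 2.557 bits.

2.557 bits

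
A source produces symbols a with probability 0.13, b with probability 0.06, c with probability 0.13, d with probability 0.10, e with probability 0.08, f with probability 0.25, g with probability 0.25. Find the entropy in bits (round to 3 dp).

2.633 bits

H = −Σ pᵢ log₂ pᵢ.
−0.13·log₂(0.13) = 0.3826
−0.06·log₂(0.06) = 0.2435
−0.13·log₂(0.13) = 0.3826
−0.10·log₂(0.10) = 0.3322
−0.08·log₂(0.08) = 0.2915
−0.25·log₂(0.25) = 0.5000
−0.25·log₂(0.25) = 0.5000
Sum ≈ 2.6325 → 2.633 bits.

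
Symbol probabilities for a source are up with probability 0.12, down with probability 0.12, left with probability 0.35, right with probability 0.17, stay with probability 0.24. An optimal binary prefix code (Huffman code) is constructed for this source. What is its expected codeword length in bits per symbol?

2.24 bits/symbol

Repeatedly combine the two least-probable nodes; the expected code length is the sum of the merged weights.
merge 3/25 + 3/25 → 6/25
merge 17/100 + 6/25 → 41/100
merge 6/25 + 7/20 → 59/100
merge 41/100 + 59/100 → 1
L = 6/25 + 41/100 + 59/100 + 1 = 56/25 = 2.24 bits/symbol.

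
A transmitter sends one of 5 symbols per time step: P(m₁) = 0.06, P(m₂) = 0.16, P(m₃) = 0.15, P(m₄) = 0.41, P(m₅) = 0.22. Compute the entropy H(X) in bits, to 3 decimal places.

2.085 bits

H = −Σ pᵢ log₂ pᵢ.
−0.06·log₂(0.06) = 0.2435
−0.16·log₂(0.16) = 0.4230
−0.15·log₂(0.15) = 0.4105
−0.41·log₂(0.41) = 0.5274
−0.22·log₂(0.22) = 0.4806
Sum ≈ 2.0851 → 2.085 bits.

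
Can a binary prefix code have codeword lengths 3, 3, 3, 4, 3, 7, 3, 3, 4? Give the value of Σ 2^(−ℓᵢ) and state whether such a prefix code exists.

With common denominator 2^7 = 128: Σ 2^(−ℓᵢ) = 16/128 + 16/128 + 16/128 + 8/128 + 16/128 + 1/128 + 16/128 + 16/128 + 8/128 = 113/128 = 0.8828125.
Kraft's inequality requires Σ ≤ 1; here Σ = 0.8828125 ≤ 1, so such a prefix code exists.

0.8828125; yes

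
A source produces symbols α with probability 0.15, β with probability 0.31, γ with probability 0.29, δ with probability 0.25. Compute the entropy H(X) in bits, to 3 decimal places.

1.952 bits

H = −Σ pᵢ log₂ pᵢ.
−0.15·log₂(0.15) = 0.4105
−0.31·log₂(0.31) = 0.5238
−0.29·log₂(0.29) = 0.5179
−0.25·log₂(0.25) = 0.5000
Sum ≈ 1.9522 → 1.952 bits.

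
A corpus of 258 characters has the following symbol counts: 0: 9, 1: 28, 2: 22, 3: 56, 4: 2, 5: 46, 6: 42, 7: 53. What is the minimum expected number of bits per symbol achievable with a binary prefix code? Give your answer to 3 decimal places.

2.748 bits/symbol

Probabilities are the counts divided by 258.
Repeatedly combine the two least-probable nodes; the expected code length is the sum of the merged weights.
merge 1/129 + 3/86 → 11/258
merge 11/258 + 11/129 → 11/86
merge 14/129 + 11/86 → 61/258
merge 7/43 + 23/129 → 44/129
merge 53/258 + 28/129 → 109/258
merge 61/258 + 44/129 → 149/258
merge 109/258 + 149/258 → 1
L = 11/258 + 11/86 + 61/258 + 44/129 + 109/258 + 149/258 + 1 = 709/258 ≈ 2.748 bits/symbol.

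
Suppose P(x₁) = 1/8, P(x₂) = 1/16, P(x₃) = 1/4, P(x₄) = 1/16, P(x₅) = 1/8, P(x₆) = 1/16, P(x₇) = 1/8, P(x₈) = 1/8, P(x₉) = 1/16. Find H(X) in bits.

3 bits

Each probability is a power of 1/2, so log₂(1/p) is an integer.
H = Σ p·log₂(1/p) = 1/8·3 + 1/16·4 + 1/4·2 + 1/16·4 + 1/8·3 + 1/16·4 + 1/8·3 + 1/8·3 + 1/16·4 = 3 bits.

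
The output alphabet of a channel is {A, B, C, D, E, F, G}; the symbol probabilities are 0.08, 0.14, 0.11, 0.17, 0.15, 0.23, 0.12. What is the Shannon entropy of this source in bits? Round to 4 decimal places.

H = −Σ pᵢ log₂ pᵢ.
−0.08·log₂(0.08) = 0.2915
−0.14·log₂(0.14) = 0.3971
−0.11·log₂(0.11) = 0.3503
−0.17·log₂(0.17) = 0.4346
−0.15·log₂(0.15) = 0.4105
−0.23·log₂(0.23) = 0.4877
−0.12·log₂(0.12) = 0.3671
Sum ≈ 2.7388 → 2.7388 bits.

2.7388 bits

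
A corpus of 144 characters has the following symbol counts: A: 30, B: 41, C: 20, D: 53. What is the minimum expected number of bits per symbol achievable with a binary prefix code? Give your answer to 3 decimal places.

Probabilities are the counts divided by 144.
Repeatedly combine the two least-probable nodes; the expected code length is the sum of the merged weights.
merge 5/36 + 5/24 → 25/72
merge 41/144 + 25/72 → 91/144
merge 53/144 + 91/144 → 1
L = 25/72 + 91/144 + 1 = 95/48 ≈ 1.979 bits/symbol.

1.979 bits/symbol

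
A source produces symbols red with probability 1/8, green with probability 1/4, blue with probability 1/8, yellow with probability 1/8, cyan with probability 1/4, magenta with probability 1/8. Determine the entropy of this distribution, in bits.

Each probability is a power of 1/2, so log₂(1/p) is an integer.
H = Σ p·log₂(1/p) = 1/8·3 + 1/4·2 + 1/8·3 + 1/8·3 + 1/4·2 + 1/8·3 = 2.5 bits.

2.5 bits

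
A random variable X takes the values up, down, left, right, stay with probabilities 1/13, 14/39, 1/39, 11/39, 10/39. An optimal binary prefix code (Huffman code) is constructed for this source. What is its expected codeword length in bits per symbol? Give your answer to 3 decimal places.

2.103 bits/symbol

Repeatedly combine the two least-probable nodes; the expected code length is the sum of the merged weights.
merge 1/39 + 1/13 → 4/39
merge 4/39 + 10/39 → 14/39
merge 11/39 + 14/39 → 25/39
merge 14/39 + 25/39 → 1
L = 4/39 + 14/39 + 25/39 + 1 = 82/39 ≈ 2.103 bits/symbol.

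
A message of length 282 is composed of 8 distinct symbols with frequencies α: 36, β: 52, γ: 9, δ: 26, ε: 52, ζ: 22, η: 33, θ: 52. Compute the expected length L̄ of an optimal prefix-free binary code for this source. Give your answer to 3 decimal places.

Probabilities are the counts divided by 282.
Repeatedly combine the two least-probable nodes; the expected code length is the sum of the merged weights.
merge 3/94 + 11/141 → 31/282
merge 13/141 + 31/282 → 19/94
merge 11/94 + 6/47 → 23/94
merge 26/141 + 26/141 → 52/141
merge 26/141 + 19/94 → 109/282
merge 23/94 + 52/141 → 173/282
merge 109/282 + 173/282 → 1
L = 31/282 + 19/94 + 23/94 + 52/141 + 109/282 + 173/282 + 1 = 275/94 ≈ 2.926 bits/symbol.

2.926 bits/symbol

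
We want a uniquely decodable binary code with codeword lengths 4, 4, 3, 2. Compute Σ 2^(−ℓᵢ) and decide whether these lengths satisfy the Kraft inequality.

With common denominator 2^4 = 16: Σ 2^(−ℓᵢ) = 1/16 + 1/16 + 2/16 + 4/16 = 8/16 = 0.5.
Kraft's inequality requires Σ ≤ 1; here Σ = 0.5 ≤ 1, so such a prefix code exists.

0.5; yes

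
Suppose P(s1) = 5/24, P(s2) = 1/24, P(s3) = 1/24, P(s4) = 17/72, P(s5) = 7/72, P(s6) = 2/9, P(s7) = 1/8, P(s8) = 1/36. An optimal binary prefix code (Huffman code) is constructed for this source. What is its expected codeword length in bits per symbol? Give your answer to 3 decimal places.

Repeatedly combine the two least-probable nodes; the expected code length is the sum of the merged weights.
merge 1/36 + 1/24 → 5/72
merge 1/24 + 5/72 → 1/9
merge 7/72 + 1/9 → 5/24
merge 1/8 + 5/24 → 1/3
merge 5/24 + 2/9 → 31/72
merge 17/72 + 1/3 → 41/72
merge 31/72 + 41/72 → 1
L = 5/72 + 1/9 + 5/24 + 1/3 + 31/72 + 41/72 + 1 = 49/18 ≈ 2.722 bits/symbol.

2.722 bits/symbol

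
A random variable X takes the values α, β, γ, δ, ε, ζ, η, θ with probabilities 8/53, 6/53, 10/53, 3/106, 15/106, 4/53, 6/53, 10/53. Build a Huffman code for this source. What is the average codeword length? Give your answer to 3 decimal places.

2.915 bits/symbol

Repeatedly combine the two least-probable nodes; the expected code length is the sum of the merged weights.
merge 3/106 + 4/53 → 11/106
merge 11/106 + 6/53 → 23/106
merge 6/53 + 15/106 → 27/106
merge 8/53 + 10/53 → 18/53
merge 10/53 + 23/106 → 43/106
merge 27/106 + 18/53 → 63/106
merge 43/106 + 63/106 → 1
L = 11/106 + 23/106 + 27/106 + 18/53 + 43/106 + 63/106 + 1 = 309/106 ≈ 2.915 bits/symbol.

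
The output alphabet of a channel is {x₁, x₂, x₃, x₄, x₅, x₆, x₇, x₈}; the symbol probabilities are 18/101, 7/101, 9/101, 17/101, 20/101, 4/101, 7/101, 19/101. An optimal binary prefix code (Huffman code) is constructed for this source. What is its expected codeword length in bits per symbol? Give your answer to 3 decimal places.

2.881 bits/symbol

Repeatedly combine the two least-probable nodes; the expected code length is the sum of the merged weights.
merge 4/101 + 7/101 → 11/101
merge 7/101 + 9/101 → 16/101
merge 11/101 + 16/101 → 27/101
merge 17/101 + 18/101 → 35/101
merge 19/101 + 20/101 → 39/101
merge 27/101 + 35/101 → 62/101
merge 39/101 + 62/101 → 1
L = 11/101 + 16/101 + 27/101 + 35/101 + 39/101 + 62/101 + 1 = 291/101 ≈ 2.881 bits/symbol.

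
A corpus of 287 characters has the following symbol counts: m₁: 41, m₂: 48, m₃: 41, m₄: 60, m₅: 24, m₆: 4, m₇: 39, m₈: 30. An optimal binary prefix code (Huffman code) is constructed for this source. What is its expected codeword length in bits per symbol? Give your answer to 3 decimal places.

2.889 bits/symbol

Probabilities are the counts divided by 287.
Repeatedly combine the two least-probable nodes; the expected code length is the sum of the merged weights.
merge 4/287 + 24/287 → 4/41
merge 4/41 + 30/287 → 58/287
merge 39/287 + 1/7 → 80/287
merge 1/7 + 48/287 → 89/287
merge 58/287 + 60/287 → 118/287
merge 80/287 + 89/287 → 169/287
merge 118/287 + 169/287 → 1
L = 4/41 + 58/287 + 80/287 + 89/287 + 118/287 + 169/287 + 1 = 829/287 ≈ 2.889 bits/symbol.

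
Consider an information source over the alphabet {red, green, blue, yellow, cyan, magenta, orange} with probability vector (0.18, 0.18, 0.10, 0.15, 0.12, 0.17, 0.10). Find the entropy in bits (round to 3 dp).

H = −Σ pᵢ log₂ pᵢ.
−0.18·log₂(0.18) = 0.4453
−0.18·log₂(0.18) = 0.4453
−0.10·log₂(0.10) = 0.3322
−0.15·log₂(0.15) = 0.4105
−0.12·log₂(0.12) = 0.3671
−0.17·log₂(0.17) = 0.4346
−0.10·log₂(0.10) = 0.3322
Sum ≈ 2.7672 → 2.767 bits.

2.767 bits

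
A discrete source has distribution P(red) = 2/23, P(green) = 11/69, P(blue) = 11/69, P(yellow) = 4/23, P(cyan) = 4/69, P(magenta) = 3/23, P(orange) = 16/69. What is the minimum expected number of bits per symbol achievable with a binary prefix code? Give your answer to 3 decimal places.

2.739 bits/symbol

Repeatedly combine the two least-probable nodes; the expected code length is the sum of the merged weights.
merge 4/69 + 2/23 → 10/69
merge 3/23 + 10/69 → 19/69
merge 11/69 + 11/69 → 22/69
merge 4/23 + 16/69 → 28/69
merge 19/69 + 22/69 → 41/69
merge 28/69 + 41/69 → 1
L = 10/69 + 19/69 + 22/69 + 28/69 + 41/69 + 1 = 63/23 ≈ 2.739 bits/symbol.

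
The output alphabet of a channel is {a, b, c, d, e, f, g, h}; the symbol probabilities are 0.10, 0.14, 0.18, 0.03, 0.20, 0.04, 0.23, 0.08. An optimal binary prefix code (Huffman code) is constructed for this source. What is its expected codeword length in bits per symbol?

Repeatedly combine the two least-probable nodes; the expected code length is the sum of the merged weights.
merge 3/100 + 1/25 → 7/100
merge 7/100 + 2/25 → 3/20
merge 1/10 + 7/50 → 6/25
merge 3/20 + 9/50 → 33/100
merge 1/5 + 23/100 → 43/100
merge 6/25 + 33/100 → 57/100
merge 43/100 + 57/100 → 1
L = 7/100 + 3/20 + 6/25 + 33/100 + 43/100 + 57/100 + 1 = 279/100 = 2.79 bits/symbol.

2.79 bits/symbol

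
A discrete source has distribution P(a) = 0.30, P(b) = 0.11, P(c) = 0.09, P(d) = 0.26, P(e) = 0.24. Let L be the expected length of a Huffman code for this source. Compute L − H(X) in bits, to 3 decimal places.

0.017 bits

Entropy H = −Σ p log₂ p ≈ 2.1835 bits.
Huffman merges: 9/100+11/100→1/5; 1/5+6/25→11/25; 13/50+3/10→14/25; 11/25+14/25→1. L = 11/5 ≈ 2.2000.
L − H = 2.2000 − 2.1835 = 0.017 bits.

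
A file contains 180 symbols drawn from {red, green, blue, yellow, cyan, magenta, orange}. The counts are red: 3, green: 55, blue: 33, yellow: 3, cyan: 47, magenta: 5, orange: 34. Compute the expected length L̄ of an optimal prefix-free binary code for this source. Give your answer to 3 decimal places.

2.339 bits/symbol

Probabilities are the counts divided by 180.
Repeatedly combine the two least-probable nodes; the expected code length is the sum of the merged weights.
merge 1/60 + 1/60 → 1/30
merge 1/36 + 1/30 → 11/180
merge 11/180 + 11/60 → 11/45
merge 17/90 + 11/45 → 13/30
merge 47/180 + 11/36 → 17/30
merge 13/30 + 17/30 → 1
L = 1/30 + 11/180 + 11/45 + 13/30 + 17/30 + 1 = 421/180 ≈ 2.339 bits/symbol.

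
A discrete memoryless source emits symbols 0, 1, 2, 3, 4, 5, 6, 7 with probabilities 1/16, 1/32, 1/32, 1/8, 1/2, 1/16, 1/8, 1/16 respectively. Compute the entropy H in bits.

Each probability is a power of 1/2, so log₂(1/p) is an integer.
H = Σ p·log₂(1/p) = 1/16·4 + 1/32·5 + 1/32·5 + 1/8·3 + 1/2·1 + 1/16·4 + 1/8·3 + 1/16·4 = 2.3125 bits.

2.3125 bits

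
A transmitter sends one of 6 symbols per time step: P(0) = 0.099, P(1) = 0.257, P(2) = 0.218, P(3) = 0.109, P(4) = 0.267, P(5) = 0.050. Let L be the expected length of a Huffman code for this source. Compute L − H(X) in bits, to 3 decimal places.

0.021 bits

Entropy H = −Σ p log₂ p ≈ 2.3864 bits.
Huffman merges: 1/20+99/1000→149/1000; 109/1000+149/1000→129/500; 109/500+257/1000→19/40; 129/500+267/1000→21/40; 19/40+21/40→1. L = 2407/1000 ≈ 2.4070.
L − H = 2.4070 − 2.3864 = 0.021 bits.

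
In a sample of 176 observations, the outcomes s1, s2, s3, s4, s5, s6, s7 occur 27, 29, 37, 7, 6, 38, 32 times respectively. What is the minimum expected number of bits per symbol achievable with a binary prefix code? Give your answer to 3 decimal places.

2.648 bits/symbol

Probabilities are the counts divided by 176.
Repeatedly combine the two least-probable nodes; the expected code length is the sum of the merged weights.
merge 3/88 + 7/176 → 13/176
merge 13/176 + 27/176 → 5/22
merge 29/176 + 2/11 → 61/176
merge 37/176 + 19/88 → 75/176
merge 5/22 + 61/176 → 101/176
merge 75/176 + 101/176 → 1
L = 13/176 + 5/22 + 61/176 + 75/176 + 101/176 + 1 = 233/88 ≈ 2.648 bits/symbol.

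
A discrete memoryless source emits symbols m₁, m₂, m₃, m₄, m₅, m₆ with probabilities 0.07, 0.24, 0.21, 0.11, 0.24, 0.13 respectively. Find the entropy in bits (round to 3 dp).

H = −Σ pᵢ log₂ pᵢ.
−0.07·log₂(0.07) = 0.2686
−0.24·log₂(0.24) = 0.4941
−0.21·log₂(0.21) = 0.4728
−0.11·log₂(0.11) = 0.3503
−0.24·log₂(0.24) = 0.4941
−0.13·log₂(0.13) = 0.3826
Sum ≈ 2.4626 → 2.463 bits.

2.463 bits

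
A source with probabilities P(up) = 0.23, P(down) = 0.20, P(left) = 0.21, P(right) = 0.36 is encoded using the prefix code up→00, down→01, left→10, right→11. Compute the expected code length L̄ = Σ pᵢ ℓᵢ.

2 bits/symbol

L̄ = Σ pᵢ·ℓᵢ = 0.23·2 + 0.20·2 + 0.21·2 + 0.36·2 = 2 bits/symbol.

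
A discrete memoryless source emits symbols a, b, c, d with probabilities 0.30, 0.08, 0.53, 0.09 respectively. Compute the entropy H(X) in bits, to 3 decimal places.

H = −Σ pᵢ log₂ pᵢ.
−0.30·log₂(0.30) = 0.5211
−0.08·log₂(0.08) = 0.2915
−0.53·log₂(0.53) = 0.4854
−0.09·log₂(0.09) = 0.3127
Sum ≈ 1.6107 → 1.611 bits.

1.611 bits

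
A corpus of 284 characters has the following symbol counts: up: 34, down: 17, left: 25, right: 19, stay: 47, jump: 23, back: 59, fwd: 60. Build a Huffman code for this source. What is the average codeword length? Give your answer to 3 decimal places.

Probabilities are the counts divided by 284.
Repeatedly combine the two least-probable nodes; the expected code length is the sum of the merged weights.
merge 17/284 + 19/284 → 9/71
merge 23/284 + 25/284 → 12/71
merge 17/142 + 9/71 → 35/142
merge 47/284 + 12/71 → 95/284
merge 59/284 + 15/71 → 119/284
merge 35/142 + 95/284 → 165/284
merge 119/284 + 165/284 → 1
L = 9/71 + 12/71 + 35/142 + 95/284 + 119/284 + 165/284 + 1 = 817/284 ≈ 2.877 bits/symbol.

2.877 bits/symbol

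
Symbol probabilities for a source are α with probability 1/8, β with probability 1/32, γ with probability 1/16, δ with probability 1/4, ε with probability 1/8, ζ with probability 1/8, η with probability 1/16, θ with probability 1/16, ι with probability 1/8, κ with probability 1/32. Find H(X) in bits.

3.0625 bits

Each probability is a power of 1/2, so log₂(1/p) is an integer.
H = Σ p·log₂(1/p) = 1/8·3 + 1/32·5 + 1/16·4 + 1/4·2 + 1/8·3 + 1/8·3 + 1/16·4 + 1/16·4 + 1/8·3 + 1/32·5 = 3.0625 bits.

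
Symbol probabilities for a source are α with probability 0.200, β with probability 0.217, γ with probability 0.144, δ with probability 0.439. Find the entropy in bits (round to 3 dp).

1.867 bits

H = −Σ pᵢ log₂ pᵢ.
−0.200·log₂(0.200) = 0.4644
−0.217·log₂(0.217) = 0.4783
−0.144·log₂(0.144) = 0.4026
−0.439·log₂(0.439) = 0.5214
Sum ≈ 1.8667 → 1.867 bits.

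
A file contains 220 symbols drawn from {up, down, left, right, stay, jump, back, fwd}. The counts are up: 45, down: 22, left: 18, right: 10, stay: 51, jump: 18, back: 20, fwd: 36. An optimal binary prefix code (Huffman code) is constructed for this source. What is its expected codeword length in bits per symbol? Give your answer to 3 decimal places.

2.864 bits/symbol

Probabilities are the counts divided by 220.
Repeatedly combine the two least-probable nodes; the expected code length is the sum of the merged weights.
merge 1/22 + 9/110 → 7/55
merge 9/110 + 1/11 → 19/110
merge 1/10 + 7/55 → 5/22
merge 9/55 + 19/110 → 37/110
merge 9/44 + 5/22 → 19/44
merge 51/220 + 37/110 → 25/44
merge 19/44 + 25/44 → 1
L = 7/55 + 19/110 + 5/22 + 37/110 + 19/44 + 25/44 + 1 = 63/22 ≈ 2.864 bits/symbol.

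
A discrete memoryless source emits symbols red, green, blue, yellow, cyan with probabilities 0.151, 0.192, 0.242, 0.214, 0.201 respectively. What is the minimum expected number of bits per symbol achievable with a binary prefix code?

2.343 bits/symbol

Repeatedly combine the two least-probable nodes; the expected code length is the sum of the merged weights.
merge 151/1000 + 24/125 → 343/1000
merge 201/1000 + 107/500 → 83/200
merge 121/500 + 343/1000 → 117/200
merge 83/200 + 117/200 → 1
L = 343/1000 + 83/200 + 117/200 + 1 = 2343/1000 = 2.343 bits/symbol.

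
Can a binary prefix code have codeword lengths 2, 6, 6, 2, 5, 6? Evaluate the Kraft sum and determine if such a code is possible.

With common denominator 2^6 = 64: Σ 2^(−ℓᵢ) = 16/64 + 1/64 + 1/64 + 16/64 + 2/64 + 1/64 = 37/64 = 0.578125.
Kraft's inequality requires Σ ≤ 1; here Σ = 0.578125 ≤ 1, so such a prefix code exists.

0.578125; yes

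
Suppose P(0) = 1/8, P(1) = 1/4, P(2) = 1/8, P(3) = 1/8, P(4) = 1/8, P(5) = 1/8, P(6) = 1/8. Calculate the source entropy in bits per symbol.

2.75 bits

Each probability is a power of 1/2, so log₂(1/p) is an integer.
H = Σ p·log₂(1/p) = 1/8·3 + 1/4·2 + 1/8·3 + 1/8·3 + 1/8·3 + 1/8·3 + 1/8·3 = 2.75 bits.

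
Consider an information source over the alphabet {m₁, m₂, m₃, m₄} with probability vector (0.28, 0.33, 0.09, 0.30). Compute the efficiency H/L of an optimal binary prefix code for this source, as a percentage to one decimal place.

Entropy H = −Σ p log₂ p ≈ 1.8758 bits.
Huffman merges: 9/100+7/25→37/100; 3/10+33/100→63/100; 37/100+63/100→1. L = 2 ≈ 2.0000.
Efficiency = H/L = 1.8758/2.0000 = 93.8%.

93.8%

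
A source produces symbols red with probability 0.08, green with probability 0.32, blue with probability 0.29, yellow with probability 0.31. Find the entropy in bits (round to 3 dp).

1.859 bits

H = −Σ pᵢ log₂ pᵢ.
−0.08·log₂(0.08) = 0.2915
−0.32·log₂(0.32) = 0.5260
−0.29·log₂(0.29) = 0.5179
−0.31·log₂(0.31) = 0.5238
Sum ≈ 1.8592 → 1.859 bits.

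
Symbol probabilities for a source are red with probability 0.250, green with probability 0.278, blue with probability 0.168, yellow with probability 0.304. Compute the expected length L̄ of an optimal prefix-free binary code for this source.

2 bits/symbol

Repeatedly combine the two least-probable nodes; the expected code length is the sum of the merged weights.
merge 21/125 + 1/4 → 209/500
merge 139/500 + 38/125 → 291/500
merge 209/500 + 291/500 → 1
L = 209/500 + 291/500 + 1 = 2 bits/symbol.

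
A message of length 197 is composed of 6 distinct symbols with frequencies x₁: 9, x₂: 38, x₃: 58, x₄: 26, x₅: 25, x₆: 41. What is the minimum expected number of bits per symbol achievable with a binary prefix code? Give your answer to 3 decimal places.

2.477 bits/symbol

Probabilities are the counts divided by 197.
Repeatedly combine the two least-probable nodes; the expected code length is the sum of the merged weights.
merge 9/197 + 25/197 → 34/197
merge 26/197 + 34/197 → 60/197
merge 38/197 + 41/197 → 79/197
merge 58/197 + 60/197 → 118/197
merge 79/197 + 118/197 → 1
L = 34/197 + 60/197 + 79/197 + 118/197 + 1 = 488/197 ≈ 2.477 bits/symbol.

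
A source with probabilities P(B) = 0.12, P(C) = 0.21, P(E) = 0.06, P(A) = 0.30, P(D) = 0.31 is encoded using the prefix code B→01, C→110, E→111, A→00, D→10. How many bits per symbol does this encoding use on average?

L̄ = Σ pᵢ·ℓᵢ = 0.12·2 + 0.21·3 + 0.06·3 + 0.30·2 + 0.31·2 = 2.27 bits/symbol.

2.27 bits/symbol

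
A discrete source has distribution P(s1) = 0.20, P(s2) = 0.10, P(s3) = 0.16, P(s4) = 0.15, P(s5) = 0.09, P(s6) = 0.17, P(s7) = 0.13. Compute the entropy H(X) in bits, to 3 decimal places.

H = −Σ pᵢ log₂ pᵢ.
−0.20·log₂(0.20) = 0.4644
−0.10·log₂(0.10) = 0.3322
−0.16·log₂(0.16) = 0.4230
−0.15·log₂(0.15) = 0.4105
−0.09·log₂(0.09) = 0.3127
−0.17·log₂(0.17) = 0.4346
−0.13·log₂(0.13) = 0.3826
Sum ≈ 2.7600 → 2.760 bits.

2.760 bits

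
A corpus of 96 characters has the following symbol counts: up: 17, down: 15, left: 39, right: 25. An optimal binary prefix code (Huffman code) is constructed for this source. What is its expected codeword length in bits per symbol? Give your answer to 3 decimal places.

Probabilities are the counts divided by 96.
Repeatedly combine the two least-probable nodes; the expected code length is the sum of the merged weights.
merge 5/32 + 17/96 → 1/3
merge 25/96 + 1/3 → 19/32
merge 13/32 + 19/32 → 1
L = 1/3 + 19/32 + 1 = 185/96 ≈ 1.927 bits/symbol.

1.927 bits/symbol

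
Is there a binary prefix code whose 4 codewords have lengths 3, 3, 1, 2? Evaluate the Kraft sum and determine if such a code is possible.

With common denominator 2^3 = 8: Σ 2^(−ℓᵢ) = 1/8 + 1/8 + 4/8 + 2/8 = 8/8 = 1.
Kraft's inequality requires Σ ≤ 1; here Σ = 1 ≤ 1, so such a prefix code exists.

1; yes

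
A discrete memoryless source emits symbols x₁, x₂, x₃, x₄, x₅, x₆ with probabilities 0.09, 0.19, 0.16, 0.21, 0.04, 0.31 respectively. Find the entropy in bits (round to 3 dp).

2.373 bits

H = −Σ pᵢ log₂ pᵢ.
−0.09·log₂(0.09) = 0.3127
−0.19·log₂(0.19) = 0.4552
−0.16·log₂(0.16) = 0.4230
−0.21·log₂(0.21) = 0.4728
−0.04·log₂(0.04) = 0.1858
−0.31·log₂(0.31) = 0.5238
Sum ≈ 2.3733 → 2.373 bits.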